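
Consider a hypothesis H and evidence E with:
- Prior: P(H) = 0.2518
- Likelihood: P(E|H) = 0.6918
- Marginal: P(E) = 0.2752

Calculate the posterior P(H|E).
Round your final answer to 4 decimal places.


Using Bayes' theorem:

P(H|E) = P(E|H) × P(H) / P(E)
       = 0.6918 × 0.2518 / 0.2752
       = 0.17419524 / 0.2752
       = 0.6330

The evidence strengthens our belief in H.
Prior: 0.2518 → Posterior: 0.6330


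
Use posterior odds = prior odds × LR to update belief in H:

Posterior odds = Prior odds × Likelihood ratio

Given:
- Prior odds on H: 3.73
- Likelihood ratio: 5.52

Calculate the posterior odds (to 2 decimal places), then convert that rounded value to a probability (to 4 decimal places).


Step 1: Calculate posterior odds
Posterior odds = Prior odds × LR
               = 3.73 × 5.52
               = 20.59

Step 2: Convert to probability
P(H|E) = Posterior odds / (1 + Posterior odds)
       = 20.59 / (1 + 20.59)
       = 20.59 / 21.59
       = 0.9537

The evidence increased P(H) from 0.7886 to 0.9537.


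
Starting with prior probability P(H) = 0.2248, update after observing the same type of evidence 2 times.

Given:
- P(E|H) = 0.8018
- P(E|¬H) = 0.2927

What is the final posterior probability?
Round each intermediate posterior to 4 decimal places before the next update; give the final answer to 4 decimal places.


Sequential Bayesian updating:

Initial prior: P(H) = 0.2248

Update 1:
  P(E) = 0.8018 × 0.2248 + 0.2927 × 0.7752 = 0.18024464 + 0.22690104 = 0.40714568
  P(H|E) = 0.18024464 / 0.40714568 = 0.4427

Update 2:
  P(E) = 0.8018 × 0.4427 + 0.2927 × 0.5573 = 0.35495686 + 0.16312171 = 0.51807857
  P(H|E) = 0.35495686 / 0.51807857 = 0.6851

Final posterior: 0.6851


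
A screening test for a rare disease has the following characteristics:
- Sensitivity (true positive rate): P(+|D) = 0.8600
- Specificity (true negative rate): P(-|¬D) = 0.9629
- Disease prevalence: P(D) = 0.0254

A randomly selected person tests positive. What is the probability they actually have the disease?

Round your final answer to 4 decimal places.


Let D = has disease, + = positive test

Given:
- P(D) = 0.0254 (prevalence)
- P(+|D) = 0.8600 (sensitivity)
- P(-|¬D) = 0.9629 (specificity)
- P(+|¬D) = 0.0371 (false positive rate = 1 - specificity)

Step 1: Find P(+)
P(+) = P(+|D)P(D) + P(+|¬D)P(¬D)
     = 0.8600 × 0.0254 + 0.0371 × 0.9746
     = 0.02184400 + 0.03615766
     = 0.05800166

Step 2: Apply Bayes' theorem for P(D|+)
P(D|+) = P(+|D)P(D) / P(+)
       = 0.02184400 / 0.05800166
       = 0.3766


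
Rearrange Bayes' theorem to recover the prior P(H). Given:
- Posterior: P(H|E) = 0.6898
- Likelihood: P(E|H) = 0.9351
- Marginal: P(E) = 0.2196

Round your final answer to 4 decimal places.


From Bayes' theorem: P(H|E) = P(E|H) × P(H) / P(E)

Rearranging for P(H):
P(H) = P(H|E) × P(E) / P(E|H)
     = 0.6898 × 0.2196 / 0.9351
     = 0.15148008 / 0.9351
     = 0.1620


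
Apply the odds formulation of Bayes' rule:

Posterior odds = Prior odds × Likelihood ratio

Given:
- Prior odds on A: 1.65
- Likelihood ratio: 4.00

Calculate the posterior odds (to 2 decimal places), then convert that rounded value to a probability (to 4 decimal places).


Step 1: Calculate posterior odds
Posterior odds = Prior odds × LR
               = 1.65 × 4.00
               = 6.60

Step 2: Convert to probability
P(A|E) = Posterior odds / (1 + Posterior odds)
       = 6.60 / (1 + 6.60)
       = 6.60 / 7.60
       = 0.8684

The evidence increased P(A) from 0.6226 to 0.8684.


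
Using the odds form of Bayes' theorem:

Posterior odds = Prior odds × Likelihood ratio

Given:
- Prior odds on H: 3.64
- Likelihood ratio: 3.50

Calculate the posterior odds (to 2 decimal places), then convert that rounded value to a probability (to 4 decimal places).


Step 1: Calculate posterior odds
Posterior odds = Prior odds × LR
               = 3.64 × 3.50
               = 12.74

Step 2: Convert to probability
P(H|E) = Posterior odds / (1 + Posterior odds)
       = 12.74 / (1 + 12.74)
       = 12.74 / 13.74
       = 0.9272

The evidence increased P(H) from 0.7845 to 0.9272.


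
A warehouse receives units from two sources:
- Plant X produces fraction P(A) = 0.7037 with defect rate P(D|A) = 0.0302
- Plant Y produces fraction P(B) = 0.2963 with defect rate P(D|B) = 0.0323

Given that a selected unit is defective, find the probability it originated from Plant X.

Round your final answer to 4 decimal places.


Let A = from Plant X, D = defective

Given:
- P(A) = 0.7037, P(B) = 0.2963
- P(D|A) = 0.0302, P(D|B) = 0.0323

Step 1: Find P(D)
P(D) = P(D|A)P(A) + P(D|B)P(B)
     = 0.0302 × 0.7037 + 0.0323 × 0.2963
     = 0.02125174 + 0.00957049
     = 0.03082223

Step 2: Apply Bayes' theorem
P(A|D) = P(D|A)P(A) / P(D)
       = 0.02125174 / 0.03082223
       = 0.6895


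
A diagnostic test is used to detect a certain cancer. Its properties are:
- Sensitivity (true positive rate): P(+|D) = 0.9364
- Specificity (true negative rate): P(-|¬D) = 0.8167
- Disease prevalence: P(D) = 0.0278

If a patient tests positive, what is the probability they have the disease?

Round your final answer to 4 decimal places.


Let D = has disease, + = positive test

Given:
- P(D) = 0.0278 (prevalence)
- P(+|D) = 0.9364 (sensitivity)
- P(-|¬D) = 0.8167 (specificity)
- P(+|¬D) = 0.1833 (false positive rate = 1 - specificity)

Step 1: Find P(+)
P(+) = P(+|D)P(D) + P(+|¬D)P(¬D)
     = 0.9364 × 0.0278 + 0.1833 × 0.9722
     = 0.02603192 + 0.17820426
     = 0.20423618

Step 2: Apply Bayes' theorem for P(D|+)
P(D|+) = P(+|D)P(D) / P(+)
       = 0.02603192 / 0.20423618
       = 0.1275


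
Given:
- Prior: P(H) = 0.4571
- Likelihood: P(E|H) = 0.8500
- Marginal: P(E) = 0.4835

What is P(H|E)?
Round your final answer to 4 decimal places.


Using Bayes' theorem:

P(H|E) = P(E|H) × P(H) / P(E)
       = 0.8500 × 0.4571 / 0.4835
       = 0.38853500 / 0.4835
       = 0.8036

The evidence strengthens our belief in H.
Prior: 0.4571 → Posterior: 0.8036


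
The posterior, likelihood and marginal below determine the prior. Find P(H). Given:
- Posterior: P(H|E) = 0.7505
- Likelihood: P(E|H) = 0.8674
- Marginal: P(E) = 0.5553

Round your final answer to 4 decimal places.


From Bayes' theorem: P(H|E) = P(E|H) × P(H) / P(E)

Rearranging for P(H):
P(H) = P(H|E) × P(E) / P(E|H)
     = 0.7505 × 0.5553 / 0.8674
     = 0.41675265 / 0.8674
     = 0.4805


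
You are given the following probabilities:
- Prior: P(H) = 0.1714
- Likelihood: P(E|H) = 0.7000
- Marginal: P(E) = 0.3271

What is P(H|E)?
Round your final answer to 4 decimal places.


Using Bayes' theorem:

P(H|E) = P(E|H) × P(H) / P(E)
       = 0.7000 × 0.1714 / 0.3271
       = 0.11998000 / 0.3271
       = 0.3668

The evidence strengthens our belief in H.
Prior: 0.1714 → Posterior: 0.3668


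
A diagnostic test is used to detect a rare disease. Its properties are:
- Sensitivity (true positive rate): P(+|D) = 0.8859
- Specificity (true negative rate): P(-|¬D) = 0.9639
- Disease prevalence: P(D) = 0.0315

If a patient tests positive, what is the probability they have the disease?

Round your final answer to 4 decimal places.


Let D = has disease, + = positive test

Given:
- P(D) = 0.0315 (prevalence)
- P(+|D) = 0.8859 (sensitivity)
- P(-|¬D) = 0.9639 (specificity)
- P(+|¬D) = 0.0361 (false positive rate = 1 - specificity)

Step 1: Find P(+)
P(+) = P(+|D)P(D) + P(+|¬D)P(¬D)
     = 0.8859 × 0.0315 + 0.0361 × 0.9685
     = 0.02790585 + 0.03496285
     = 0.06286870

Step 2: Apply Bayes' theorem for P(D|+)
P(D|+) = P(+|D)P(D) / P(+)
       = 0.02790585 / 0.06286870
       = 0.4439


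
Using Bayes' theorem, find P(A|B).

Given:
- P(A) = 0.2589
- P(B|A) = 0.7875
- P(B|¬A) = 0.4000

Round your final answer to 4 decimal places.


Bayes' theorem: P(A|B) = P(B|A) × P(A) / P(B)

Step 1: Calculate P(B) using law of total probability
P(B) = P(B|A)P(A) + P(B|¬A)P(¬A)
     = 0.7875 × 0.2589 + 0.4000 × 0.7411
     = 0.20388375 + 0.29644000
     = 0.50032375

Step 2: Apply Bayes' theorem
P(A|B) = P(B|A) × P(A) / P(B)
       = 0.20388375 / 0.50032375
       = 0.4075


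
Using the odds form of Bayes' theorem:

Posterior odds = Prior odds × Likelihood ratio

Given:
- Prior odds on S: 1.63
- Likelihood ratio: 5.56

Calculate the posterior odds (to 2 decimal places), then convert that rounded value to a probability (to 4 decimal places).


Step 1: Calculate posterior odds
Posterior odds = Prior odds × LR
               = 1.63 × 5.56
               = 9.06

Step 2: Convert to probability
P(S|E) = Posterior odds / (1 + Posterior odds)
       = 9.06 / (1 + 9.06)
       = 9.06 / 10.06
       = 0.9006

The evidence increased P(S) from 0.6198 to 0.9006.


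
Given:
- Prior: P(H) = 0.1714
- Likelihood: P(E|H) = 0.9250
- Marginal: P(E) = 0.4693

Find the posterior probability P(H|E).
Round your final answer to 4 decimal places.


Using Bayes' theorem:

P(H|E) = P(E|H) × P(H) / P(E)
       = 0.9250 × 0.1714 / 0.4693
       = 0.15854500 / 0.4693
       = 0.3378

The evidence strengthens our belief in H.
Prior: 0.1714 → Posterior: 0.3378


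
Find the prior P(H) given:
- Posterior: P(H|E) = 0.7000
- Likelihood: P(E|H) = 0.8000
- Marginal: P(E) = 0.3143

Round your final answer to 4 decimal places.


From Bayes' theorem: P(H|E) = P(E|H) × P(H) / P(E)

Rearranging for P(H):
P(H) = P(H|E) × P(E) / P(E|H)
     = 0.7000 × 0.3143 / 0.8000
     = 0.22001000 / 0.8000
     = 0.2750


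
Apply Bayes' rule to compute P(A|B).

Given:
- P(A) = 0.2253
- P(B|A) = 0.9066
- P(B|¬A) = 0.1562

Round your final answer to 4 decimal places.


Bayes' theorem: P(A|B) = P(B|A) × P(A) / P(B)

Step 1: Calculate P(B) using law of total probability
P(B) = P(B|A)P(A) + P(B|¬A)P(¬A)
     = 0.9066 × 0.2253 + 0.1562 × 0.7747
     = 0.20425698 + 0.12100814
     = 0.32526512

Step 2: Apply Bayes' theorem
P(A|B) = P(B|A) × P(A) / P(B)
       = 0.20425698 / 0.32526512
       = 0.6280


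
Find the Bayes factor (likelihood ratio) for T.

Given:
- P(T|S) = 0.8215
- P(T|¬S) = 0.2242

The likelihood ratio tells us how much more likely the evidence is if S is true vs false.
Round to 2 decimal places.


Likelihood Ratio (LR) = P(T|S) / P(T|¬S)

LR = 0.8215 / 0.2242
   = 3.66

The evidence is 3.66 times more likely if S is true than if S is false.
Since LR > 1, the evidence supports S over ¬S.


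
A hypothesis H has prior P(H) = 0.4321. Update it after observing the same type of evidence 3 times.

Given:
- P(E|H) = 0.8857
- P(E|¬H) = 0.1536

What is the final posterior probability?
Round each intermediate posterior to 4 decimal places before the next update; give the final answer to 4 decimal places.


Sequential Bayesian updating:

Initial prior: P(H) = 0.4321

Update 1:
  P(E) = 0.8857 × 0.4321 + 0.1536 × 0.5679 = 0.38271097 + 0.08722944 = 0.46994041
  P(H|E) = 0.38271097 / 0.46994041 = 0.8144

Update 2:
  P(E) = 0.8857 × 0.8144 + 0.1536 × 0.1856 = 0.72131408 + 0.02850816 = 0.74982224
  P(H|E) = 0.72131408 / 0.74982224 = 0.9620

Update 3:
  P(E) = 0.8857 × 0.9620 + 0.1536 × 0.0380 = 0.85204340 + 0.00583680 = 0.85788020
  P(H|E) = 0.85204340 / 0.85788020 = 0.9932

Final posterior: 0.9932


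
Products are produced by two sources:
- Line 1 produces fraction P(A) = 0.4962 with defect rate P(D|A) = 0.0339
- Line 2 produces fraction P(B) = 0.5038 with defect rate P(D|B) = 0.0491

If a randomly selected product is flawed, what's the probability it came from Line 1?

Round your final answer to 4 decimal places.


Let A = from Line 1, D = flawed

Given:
- P(A) = 0.4962, P(B) = 0.5038
- P(D|A) = 0.0339, P(D|B) = 0.0491

Step 1: Find P(D)
P(D) = P(D|A)P(A) + P(D|B)P(B)
     = 0.0339 × 0.4962 + 0.0491 × 0.5038
     = 0.01682118 + 0.02473658
     = 0.04155776

Step 2: Apply Bayes' theorem
P(A|D) = P(D|A)P(A) / P(D)
       = 0.01682118 / 0.04155776
       = 0.4048


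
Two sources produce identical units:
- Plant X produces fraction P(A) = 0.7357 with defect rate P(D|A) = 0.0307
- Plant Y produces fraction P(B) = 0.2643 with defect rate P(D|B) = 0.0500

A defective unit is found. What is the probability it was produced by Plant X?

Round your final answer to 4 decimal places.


Let A = from Plant X, D = defective

Given:
- P(A) = 0.7357, P(B) = 0.2643
- P(D|A) = 0.0307, P(D|B) = 0.0500

Step 1: Find P(D)
P(D) = P(D|A)P(A) + P(D|B)P(B)
     = 0.0307 × 0.7357 + 0.0500 × 0.2643
     = 0.02258599 + 0.01321500
     = 0.03580099

Step 2: Apply Bayes' theorem
P(A|D) = P(D|A)P(A) / P(D)
       = 0.02258599 / 0.03580099
       = 0.6309


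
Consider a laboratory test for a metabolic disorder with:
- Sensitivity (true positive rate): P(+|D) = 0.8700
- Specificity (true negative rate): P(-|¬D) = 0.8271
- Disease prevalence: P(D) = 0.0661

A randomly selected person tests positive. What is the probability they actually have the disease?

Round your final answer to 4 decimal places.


Let D = has disease, + = positive test

Given:
- P(D) = 0.0661 (prevalence)
- P(+|D) = 0.8700 (sensitivity)
- P(-|¬D) = 0.8271 (specificity)
- P(+|¬D) = 0.1729 (false positive rate = 1 - specificity)

Step 1: Find P(+)
P(+) = P(+|D)P(D) + P(+|¬D)P(¬D)
     = 0.8700 × 0.0661 + 0.1729 × 0.9339
     = 0.05750700 + 0.16147131
     = 0.21897831

Step 2: Apply Bayes' theorem for P(D|+)
P(D|+) = P(+|D)P(D) / P(+)
       = 0.05750700 / 0.21897831
       = 0.2626


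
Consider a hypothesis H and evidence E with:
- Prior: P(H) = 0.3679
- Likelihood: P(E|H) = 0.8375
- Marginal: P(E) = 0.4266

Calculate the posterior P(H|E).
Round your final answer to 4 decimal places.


Using Bayes' theorem:

P(H|E) = P(E|H) × P(H) / P(E)
       = 0.8375 × 0.3679 / 0.4266
       = 0.30811625 / 0.4266
       = 0.7223

The evidence strengthens our belief in H.
Prior: 0.3679 → Posterior: 0.7223


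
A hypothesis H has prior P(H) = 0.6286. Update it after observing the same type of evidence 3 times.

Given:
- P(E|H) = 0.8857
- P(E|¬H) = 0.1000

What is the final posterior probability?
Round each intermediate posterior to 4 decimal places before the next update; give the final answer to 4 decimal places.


Sequential Bayesian updating:

Initial prior: P(H) = 0.6286

Update 1:
  P(E) = 0.8857 × 0.6286 + 0.1000 × 0.3714 = 0.55675102 + 0.03714000 = 0.59389102
  P(H|E) = 0.55675102 / 0.59389102 = 0.9375

Update 2:
  P(E) = 0.8857 × 0.9375 + 0.1000 × 0.0625 = 0.83034375 + 0.00625000 = 0.83659375
  P(H|E) = 0.83034375 / 0.83659375 = 0.9925

Update 3:
  P(E) = 0.8857 × 0.9925 + 0.1000 × 0.0075 = 0.87905725 + 0.00075000 = 0.87980725
  P(H|E) = 0.87905725 / 0.87980725 = 0.9991

Final posterior: 0.9991


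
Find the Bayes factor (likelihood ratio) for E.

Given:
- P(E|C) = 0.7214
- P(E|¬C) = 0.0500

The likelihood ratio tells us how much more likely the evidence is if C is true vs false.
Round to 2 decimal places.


Likelihood Ratio (LR) = P(E|C) / P(E|¬C)

LR = 0.7214 / 0.0500
   = 14.43

The evidence is 14.43 times more likely if C is true than if C is false.
Since LR > 1, the evidence supports C over ¬C.


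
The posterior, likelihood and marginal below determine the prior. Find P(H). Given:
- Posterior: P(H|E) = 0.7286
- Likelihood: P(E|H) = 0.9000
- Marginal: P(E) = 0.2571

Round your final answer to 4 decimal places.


From Bayes' theorem: P(H|E) = P(E|H) × P(H) / P(E)

Rearranging for P(H):
P(H) = P(H|E) × P(E) / P(E|H)
     = 0.7286 × 0.2571 / 0.9000
     = 0.18732306 / 0.9000
     = 0.2081


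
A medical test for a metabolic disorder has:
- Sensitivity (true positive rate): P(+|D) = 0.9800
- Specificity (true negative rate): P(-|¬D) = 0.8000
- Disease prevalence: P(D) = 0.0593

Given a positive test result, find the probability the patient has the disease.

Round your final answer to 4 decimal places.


Let D = has disease, + = positive test

Given:
- P(D) = 0.0593 (prevalence)
- P(+|D) = 0.9800 (sensitivity)
- P(-|¬D) = 0.8000 (specificity)
- P(+|¬D) = 0.2000 (false positive rate = 1 - specificity)

Step 1: Find P(+)
P(+) = P(+|D)P(D) + P(+|¬D)P(¬D)
     = 0.9800 × 0.0593 + 0.2000 × 0.9407
     = 0.05811400 + 0.18814000
     = 0.24625400

Step 2: Apply Bayes' theorem for P(D|+)
P(D|+) = P(+|D)P(D) / P(+)
       = 0.05811400 / 0.24625400
       = 0.2360


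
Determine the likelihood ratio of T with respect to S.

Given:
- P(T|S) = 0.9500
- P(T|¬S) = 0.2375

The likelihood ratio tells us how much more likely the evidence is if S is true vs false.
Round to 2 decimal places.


Likelihood Ratio (LR) = P(T|S) / P(T|¬S)

LR = 0.9500 / 0.2375
   = 4.00

The evidence is 4.00 times more likely if S is true than if S is false.
Because LR exceeds 1, T is evidence for S.


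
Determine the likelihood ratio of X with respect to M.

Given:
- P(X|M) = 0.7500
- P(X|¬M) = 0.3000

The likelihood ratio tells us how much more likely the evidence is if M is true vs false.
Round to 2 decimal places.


Likelihood Ratio (LR) = P(X|M) / P(X|¬M)

LR = 0.7500 / 0.3000
   = 2.50

The evidence is 2.50 times more likely if M is true than if M is false.
Since LR > 1, the evidence supports M over ¬M.


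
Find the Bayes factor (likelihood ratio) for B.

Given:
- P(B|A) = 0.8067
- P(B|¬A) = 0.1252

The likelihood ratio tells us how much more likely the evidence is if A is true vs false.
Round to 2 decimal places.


Likelihood Ratio (LR) = P(B|A) / P(B|¬A)

LR = 0.8067 / 0.1252
   = 6.44

The evidence is 6.44 times more likely if A is true than if A is false.
Since LR > 1, the evidence supports A over ¬A.


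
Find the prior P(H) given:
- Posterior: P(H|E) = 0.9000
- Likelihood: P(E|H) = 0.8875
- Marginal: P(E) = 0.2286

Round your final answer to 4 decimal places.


From Bayes' theorem: P(H|E) = P(E|H) × P(H) / P(E)

Rearranging for P(H):
P(H) = P(H|E) × P(E) / P(E|H)
     = 0.9000 × 0.2286 / 0.8875
     = 0.20574000 / 0.8875
     = 0.2318


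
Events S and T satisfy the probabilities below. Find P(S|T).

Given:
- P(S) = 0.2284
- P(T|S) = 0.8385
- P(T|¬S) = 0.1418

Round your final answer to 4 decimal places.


Bayes' theorem: P(S|T) = P(T|S) × P(S) / P(T)

Step 1: Calculate P(T) using law of total probability
P(T) = P(T|S)P(S) + P(T|¬S)P(¬S)
     = 0.8385 × 0.2284 + 0.1418 × 0.7716
     = 0.19151340 + 0.10941288
     = 0.30092628

Step 2: Apply Bayes' theorem
P(S|T) = P(T|S) × P(S) / P(T)
       = 0.19151340 / 0.30092628
       = 0.6364


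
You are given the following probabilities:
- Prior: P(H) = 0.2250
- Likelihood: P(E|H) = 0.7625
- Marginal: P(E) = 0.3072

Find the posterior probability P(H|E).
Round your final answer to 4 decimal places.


Using Bayes' theorem:

P(H|E) = P(E|H) × P(H) / P(E)
       = 0.7625 × 0.2250 / 0.3072
       = 0.17156250 / 0.3072
       = 0.5585

The evidence strengthens our belief in H.
Prior: 0.2250 → Posterior: 0.5585


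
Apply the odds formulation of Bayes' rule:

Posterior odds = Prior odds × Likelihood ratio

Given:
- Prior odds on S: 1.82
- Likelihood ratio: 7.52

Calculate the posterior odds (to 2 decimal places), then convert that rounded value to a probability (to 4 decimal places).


Step 1: Calculate posterior odds
Posterior odds = Prior odds × LR
               = 1.82 × 7.52
               = 13.69

Step 2: Convert to probability
P(S|E) = Posterior odds / (1 + Posterior odds)
       = 13.69 / (1 + 13.69)
       = 13.69 / 14.69
       = 0.9319

The evidence increased P(S) from 0.6454 to 0.9319.


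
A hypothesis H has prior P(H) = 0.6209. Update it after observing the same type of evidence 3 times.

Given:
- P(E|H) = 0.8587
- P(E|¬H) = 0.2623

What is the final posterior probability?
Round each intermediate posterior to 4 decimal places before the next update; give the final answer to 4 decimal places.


Sequential Bayesian updating:

Initial prior: P(H) = 0.6209

Update 1:
  P(E) = 0.8587 × 0.6209 + 0.2623 × 0.3791 = 0.53316683 + 0.09943793 = 0.63260476
  P(H|E) = 0.53316683 / 0.63260476 = 0.8428

Update 2:
  P(E) = 0.8587 × 0.8428 + 0.2623 × 0.1572 = 0.72371236 + 0.04123356 = 0.76494592
  P(H|E) = 0.72371236 / 0.76494592 = 0.9461

Update 3:
  P(E) = 0.8587 × 0.9461 + 0.2623 × 0.0539 = 0.81241607 + 0.01413797 = 0.82655404
  P(H|E) = 0.81241607 / 0.82655404 = 0.9829

Final posterior: 0.9829


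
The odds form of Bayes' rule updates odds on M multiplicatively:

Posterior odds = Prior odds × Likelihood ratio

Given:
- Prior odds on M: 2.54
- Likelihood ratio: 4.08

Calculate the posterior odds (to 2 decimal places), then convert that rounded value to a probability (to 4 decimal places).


Step 1: Calculate posterior odds
Posterior odds = Prior odds × LR
               = 2.54 × 4.08
               = 10.36

Step 2: Convert to probability
P(M|E) = Posterior odds / (1 + Posterior odds)
       = 10.36 / (1 + 10.36)
       = 10.36 / 11.36
       = 0.9120

The evidence increased P(M) from 0.7175 to 0.9120.


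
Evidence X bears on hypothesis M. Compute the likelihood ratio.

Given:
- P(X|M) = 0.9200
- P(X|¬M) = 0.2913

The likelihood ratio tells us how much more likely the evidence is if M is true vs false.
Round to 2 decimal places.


Likelihood Ratio (LR) = P(X|M) / P(X|¬M)

LR = 0.9200 / 0.2913
   = 3.16

The evidence is 3.16 times more likely if M is true than if M is false.
Since LR > 1, the evidence supports M over ¬M.


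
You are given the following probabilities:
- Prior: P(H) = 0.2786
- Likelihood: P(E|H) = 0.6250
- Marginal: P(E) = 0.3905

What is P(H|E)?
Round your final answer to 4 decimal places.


Using Bayes' theorem:

P(H|E) = P(E|H) × P(H) / P(E)
       = 0.6250 × 0.2786 / 0.3905
       = 0.17412500 / 0.3905
       = 0.4459

The evidence strengthens our belief in H.
Prior: 0.2786 → Posterior: 0.4459


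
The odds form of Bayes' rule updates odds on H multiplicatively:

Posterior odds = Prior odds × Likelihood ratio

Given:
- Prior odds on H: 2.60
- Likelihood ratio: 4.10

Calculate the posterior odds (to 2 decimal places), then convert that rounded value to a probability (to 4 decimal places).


Step 1: Calculate posterior odds
Posterior odds = Prior odds × LR
               = 2.60 × 4.10
               = 10.66

Step 2: Convert to probability
P(H|E) = Posterior odds / (1 + Posterior odds)
       = 10.66 / (1 + 10.66)
       = 10.66 / 11.66
       = 0.9142

The evidence increased P(H) from 0.7222 to 0.9142.


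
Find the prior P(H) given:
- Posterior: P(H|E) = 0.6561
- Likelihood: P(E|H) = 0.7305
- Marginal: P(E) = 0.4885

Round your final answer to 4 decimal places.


From Bayes' theorem: P(H|E) = P(E|H) × P(H) / P(E)

Rearranging for P(H):
P(H) = P(H|E) × P(E) / P(E|H)
     = 0.6561 × 0.4885 / 0.7305
     = 0.32050485 / 0.7305
     = 0.4387


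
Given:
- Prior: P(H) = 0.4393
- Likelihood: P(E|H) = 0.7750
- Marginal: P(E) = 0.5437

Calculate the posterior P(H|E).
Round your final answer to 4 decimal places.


Using Bayes' theorem:

P(H|E) = P(E|H) × P(H) / P(E)
       = 0.7750 × 0.4393 / 0.5437
       = 0.34045750 / 0.5437
       = 0.6262

The evidence strengthens our belief in H.
Prior: 0.4393 → Posterior: 0.6262


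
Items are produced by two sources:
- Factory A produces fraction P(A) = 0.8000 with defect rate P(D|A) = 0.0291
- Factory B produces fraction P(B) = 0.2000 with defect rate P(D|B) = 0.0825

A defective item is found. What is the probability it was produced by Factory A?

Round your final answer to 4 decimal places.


Let A = from Factory A, D = defective

Given:
- P(A) = 0.8000, P(B) = 0.2000
- P(D|A) = 0.0291, P(D|B) = 0.0825

Step 1: Find P(D)
P(D) = P(D|A)P(A) + P(D|B)P(B)
     = 0.0291 × 0.8000 + 0.0825 × 0.2000
     = 0.02328000 + 0.01650000
     = 0.03978000

Step 2: Apply Bayes' theorem
P(A|D) = P(D|A)P(A) / P(D)
       = 0.02328000 / 0.03978000
       = 0.5852


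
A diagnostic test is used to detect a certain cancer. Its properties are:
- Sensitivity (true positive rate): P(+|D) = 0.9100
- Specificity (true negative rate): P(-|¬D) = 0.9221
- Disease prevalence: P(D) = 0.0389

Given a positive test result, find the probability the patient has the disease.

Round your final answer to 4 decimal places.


Let D = has disease, + = positive test

Given:
- P(D) = 0.0389 (prevalence)
- P(+|D) = 0.9100 (sensitivity)
- P(-|¬D) = 0.9221 (specificity)
- P(+|¬D) = 0.0779 (false positive rate = 1 - specificity)

Step 1: Find P(+)
P(+) = P(+|D)P(D) + P(+|¬D)P(¬D)
     = 0.9100 × 0.0389 + 0.0779 × 0.9611
     = 0.03539900 + 0.07486969
     = 0.11026869

Step 2: Apply Bayes' theorem for P(D|+)
P(D|+) = P(+|D)P(D) / P(+)
       = 0.03539900 / 0.11026869
       = 0.3210


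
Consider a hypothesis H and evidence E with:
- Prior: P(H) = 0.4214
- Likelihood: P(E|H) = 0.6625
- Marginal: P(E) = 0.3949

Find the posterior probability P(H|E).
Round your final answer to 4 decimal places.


Using Bayes' theorem:

P(H|E) = P(E|H) × P(H) / P(E)
       = 0.6625 × 0.4214 / 0.3949
       = 0.27917750 / 0.3949
       = 0.7070

The evidence strengthens our belief in H.
Prior: 0.4214 → Posterior: 0.7070


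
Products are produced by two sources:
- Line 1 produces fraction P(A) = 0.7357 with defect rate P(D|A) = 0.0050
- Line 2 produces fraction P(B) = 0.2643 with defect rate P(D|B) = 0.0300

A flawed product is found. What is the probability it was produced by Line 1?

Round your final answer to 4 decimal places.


Let A = from Line 1, D = flawed

Given:
- P(A) = 0.7357, P(B) = 0.2643
- P(D|A) = 0.0050, P(D|B) = 0.0300

Step 1: Find P(D)
P(D) = P(D|A)P(A) + P(D|B)P(B)
     = 0.0050 × 0.7357 + 0.0300 × 0.2643
     = 0.00367850 + 0.00792900
     = 0.01160750

Step 2: Apply Bayes' theorem
P(A|D) = P(D|A)P(A) / P(D)
       = 0.00367850 / 0.01160750
       = 0.3169


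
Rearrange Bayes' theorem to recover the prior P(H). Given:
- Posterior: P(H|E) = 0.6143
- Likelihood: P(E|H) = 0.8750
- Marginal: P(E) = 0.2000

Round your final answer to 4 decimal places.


From Bayes' theorem: P(H|E) = P(E|H) × P(H) / P(E)

Rearranging for P(H):
P(H) = P(H|E) × P(E) / P(E|H)
     = 0.6143 × 0.2000 / 0.8750
     = 0.12286000 / 0.8750
     = 0.1404


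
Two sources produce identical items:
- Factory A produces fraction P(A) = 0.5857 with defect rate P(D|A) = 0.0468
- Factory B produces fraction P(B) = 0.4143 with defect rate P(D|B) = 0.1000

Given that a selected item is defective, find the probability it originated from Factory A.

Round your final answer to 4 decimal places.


Let A = from Factory A, D = defective

Given:
- P(A) = 0.5857, P(B) = 0.4143
- P(D|A) = 0.0468, P(D|B) = 0.1000

Step 1: Find P(D)
P(D) = P(D|A)P(A) + P(D|B)P(B)
     = 0.0468 × 0.5857 + 0.1000 × 0.4143
     = 0.02741076 + 0.04143000
     = 0.06884076

Step 2: Apply Bayes' theorem
P(A|D) = P(D|A)P(A) / P(D)
       = 0.02741076 / 0.06884076
       = 0.3982


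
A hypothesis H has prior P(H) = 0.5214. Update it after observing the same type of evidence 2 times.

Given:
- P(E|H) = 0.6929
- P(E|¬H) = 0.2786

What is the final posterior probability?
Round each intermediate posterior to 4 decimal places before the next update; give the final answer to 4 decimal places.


Sequential Bayesian updating:

Initial prior: P(H) = 0.5214

Update 1:
  P(E) = 0.6929 × 0.5214 + 0.2786 × 0.4786 = 0.36127806 + 0.13333796 = 0.49461602
  P(H|E) = 0.36127806 / 0.49461602 = 0.7304

Update 2:
  P(E) = 0.6929 × 0.7304 + 0.2786 × 0.2696 = 0.50609416 + 0.07511056 = 0.58120472
  P(H|E) = 0.50609416 / 0.58120472 = 0.8708

Final posterior: 0.8708


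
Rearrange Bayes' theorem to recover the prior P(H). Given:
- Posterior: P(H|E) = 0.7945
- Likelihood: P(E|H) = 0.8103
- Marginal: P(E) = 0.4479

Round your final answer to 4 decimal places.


From Bayes' theorem: P(H|E) = P(E|H) × P(H) / P(E)

Rearranging for P(H):
P(H) = P(H|E) × P(E) / P(E|H)
     = 0.7945 × 0.4479 / 0.8103
     = 0.35585655 / 0.8103
     = 0.4392


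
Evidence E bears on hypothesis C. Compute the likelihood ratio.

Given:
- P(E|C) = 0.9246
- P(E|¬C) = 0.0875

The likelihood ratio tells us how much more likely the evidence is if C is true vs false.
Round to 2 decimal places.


Likelihood Ratio (LR) = P(E|C) / P(E|¬C)

LR = 0.9246 / 0.0875
   = 10.57

The evidence is 10.57 times more likely if C is true than if C is false.
LR > 1, so observing E raises the odds in favor of C.


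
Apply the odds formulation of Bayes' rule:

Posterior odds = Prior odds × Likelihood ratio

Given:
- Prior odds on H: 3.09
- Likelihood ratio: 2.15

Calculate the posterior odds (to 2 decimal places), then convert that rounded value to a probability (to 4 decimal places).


Step 1: Calculate posterior odds
Posterior odds = Prior odds × LR
               = 3.09 × 2.15
               = 6.64

Step 2: Convert to probability
P(H|E) = Posterior odds / (1 + Posterior odds)
       = 6.64 / (1 + 6.64)
       = 6.64 / 7.64
       = 0.8691

The evidence increased P(H) from 0.7555 to 0.8691.


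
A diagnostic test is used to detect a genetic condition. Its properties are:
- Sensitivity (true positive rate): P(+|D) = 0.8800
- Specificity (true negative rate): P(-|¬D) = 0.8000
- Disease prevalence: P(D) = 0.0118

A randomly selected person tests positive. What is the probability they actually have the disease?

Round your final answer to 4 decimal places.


Let D = has disease, + = positive test

Given:
- P(D) = 0.0118 (prevalence)
- P(+|D) = 0.8800 (sensitivity)
- P(-|¬D) = 0.8000 (specificity)
- P(+|¬D) = 0.2000 (false positive rate = 1 - specificity)

Step 1: Find P(+)
P(+) = P(+|D)P(D) + P(+|¬D)P(¬D)
     = 0.8800 × 0.0118 + 0.2000 × 0.9882
     = 0.01038400 + 0.19764000
     = 0.20802400

Step 2: Apply Bayes' theorem for P(D|+)
P(D|+) = P(+|D)P(D) / P(+)
       = 0.01038400 / 0.20802400
       = 0.0499


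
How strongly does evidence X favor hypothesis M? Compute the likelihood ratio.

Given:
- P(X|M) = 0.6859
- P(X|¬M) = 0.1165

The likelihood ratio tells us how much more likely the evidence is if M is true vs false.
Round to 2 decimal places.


Likelihood Ratio (LR) = P(X|M) / P(X|¬M)

LR = 0.6859 / 0.1165
   = 5.89

The evidence is 5.89 times more likely if M is true than if M is false.
Because LR exceeds 1, X is evidence for M.


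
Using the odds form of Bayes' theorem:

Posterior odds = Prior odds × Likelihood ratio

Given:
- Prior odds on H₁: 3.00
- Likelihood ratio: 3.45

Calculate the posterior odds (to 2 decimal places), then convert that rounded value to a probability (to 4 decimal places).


Step 1: Calculate posterior odds
Posterior odds = Prior odds × LR
               = 3.00 × 3.45
               = 10.35

Step 2: Convert to probability
P(H₁|E) = Posterior odds / (1 + Posterior odds)
       = 10.35 / (1 + 10.35)
       = 10.35 / 11.35
       = 0.9119

The evidence increased P(H₁) from 0.7500 to 0.9119.


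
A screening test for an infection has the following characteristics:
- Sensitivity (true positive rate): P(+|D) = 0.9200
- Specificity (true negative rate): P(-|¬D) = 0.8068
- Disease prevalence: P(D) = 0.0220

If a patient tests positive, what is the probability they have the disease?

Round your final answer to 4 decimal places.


Let D = has disease, + = positive test

Given:
- P(D) = 0.0220 (prevalence)
- P(+|D) = 0.9200 (sensitivity)
- P(-|¬D) = 0.8068 (specificity)
- P(+|¬D) = 0.1932 (false positive rate = 1 - specificity)

Step 1: Find P(+)
P(+) = P(+|D)P(D) + P(+|¬D)P(¬D)
     = 0.9200 × 0.0220 + 0.1932 × 0.9780
     = 0.02024000 + 0.18894960
     = 0.20918960

Step 2: Apply Bayes' theorem for P(D|+)
P(D|+) = P(+|D)P(D) / P(+)
       = 0.02024000 / 0.20918960
       = 0.0968


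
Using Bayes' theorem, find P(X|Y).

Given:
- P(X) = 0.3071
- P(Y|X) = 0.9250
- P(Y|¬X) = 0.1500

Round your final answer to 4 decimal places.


Bayes' theorem: P(X|Y) = P(Y|X) × P(X) / P(Y)

Step 1: Calculate P(Y) using law of total probability
P(Y) = P(Y|X)P(X) + P(Y|¬X)P(¬X)
     = 0.9250 × 0.3071 + 0.1500 × 0.6929
     = 0.28406750 + 0.10393500
     = 0.38800250

Step 2: Apply Bayes' theorem
P(X|Y) = P(Y|X) × P(X) / P(Y)
       = 0.28406750 / 0.38800250
       = 0.7321


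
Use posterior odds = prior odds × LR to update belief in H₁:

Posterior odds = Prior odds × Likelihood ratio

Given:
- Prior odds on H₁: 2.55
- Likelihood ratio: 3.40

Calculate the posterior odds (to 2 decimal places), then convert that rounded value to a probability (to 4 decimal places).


Step 1: Calculate posterior odds
Posterior odds = Prior odds × LR
               = 2.55 × 3.40
               = 8.67

Step 2: Convert to probability
P(H₁|E) = Posterior odds / (1 + Posterior odds)
       = 8.67 / (1 + 8.67)
       = 8.67 / 9.67
       = 0.8966

The evidence increased P(H₁) from 0.7183 to 0.8966.


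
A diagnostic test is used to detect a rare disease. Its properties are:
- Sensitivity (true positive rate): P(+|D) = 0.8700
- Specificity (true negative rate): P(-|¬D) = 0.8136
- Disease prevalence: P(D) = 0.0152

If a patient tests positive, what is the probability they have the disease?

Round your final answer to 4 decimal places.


Let D = has disease, + = positive test

Given:
- P(D) = 0.0152 (prevalence)
- P(+|D) = 0.8700 (sensitivity)
- P(-|¬D) = 0.8136 (specificity)
- P(+|¬D) = 0.1864 (false positive rate = 1 - specificity)

Step 1: Find P(+)
P(+) = P(+|D)P(D) + P(+|¬D)P(¬D)
     = 0.8700 × 0.0152 + 0.1864 × 0.9848
     = 0.01322400 + 0.18356672
     = 0.19679072

Step 2: Apply Bayes' theorem for P(D|+)
P(D|+) = P(+|D)P(D) / P(+)
       = 0.01322400 / 0.19679072
       = 0.0672


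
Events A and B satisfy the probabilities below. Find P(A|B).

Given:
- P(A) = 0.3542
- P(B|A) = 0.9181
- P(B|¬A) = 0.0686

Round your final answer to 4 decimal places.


Bayes' theorem: P(A|B) = P(B|A) × P(A) / P(B)

Step 1: Calculate P(B) using law of total probability
P(B) = P(B|A)P(A) + P(B|¬A)P(¬A)
     = 0.9181 × 0.3542 + 0.0686 × 0.6458
     = 0.32519102 + 0.04430188
     = 0.36949290

Step 2: Apply Bayes' theorem
P(A|B) = P(B|A) × P(A) / P(B)
       = 0.32519102 / 0.36949290
       = 0.8801


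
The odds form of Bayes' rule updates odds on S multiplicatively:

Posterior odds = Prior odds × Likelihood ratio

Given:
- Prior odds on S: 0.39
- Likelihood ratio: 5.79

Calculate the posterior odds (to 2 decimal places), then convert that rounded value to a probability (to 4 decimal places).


Step 1: Calculate posterior odds
Posterior odds = Prior odds × LR
               = 0.39 × 5.79
               = 2.26

Step 2: Convert to probability
P(S|E) = Posterior odds / (1 + Posterior odds)
       = 2.26 / (1 + 2.26)
       = 2.26 / 3.26
       = 0.6933

The evidence increased P(S) from 0.2806 to 0.6933.


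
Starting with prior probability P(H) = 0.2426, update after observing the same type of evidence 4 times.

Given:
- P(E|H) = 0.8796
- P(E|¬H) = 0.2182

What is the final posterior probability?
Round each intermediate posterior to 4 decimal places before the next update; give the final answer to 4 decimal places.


Sequential Bayesian updating:

Initial prior: P(H) = 0.2426

Update 1:
  P(E) = 0.8796 × 0.2426 + 0.2182 × 0.7574 = 0.21339096 + 0.16526468 = 0.37865564
  P(H|E) = 0.21339096 / 0.37865564 = 0.5635

Update 2:
  P(E) = 0.8796 × 0.5635 + 0.2182 × 0.4365 = 0.49565460 + 0.09524430 = 0.59089890
  P(H|E) = 0.49565460 / 0.59089890 = 0.8388

Update 3:
  P(E) = 0.8796 × 0.8388 + 0.2182 × 0.1612 = 0.73780848 + 0.03517384 = 0.77298232
  P(H|E) = 0.73780848 / 0.77298232 = 0.9545

Update 4:
  P(E) = 0.8796 × 0.9545 + 0.2182 × 0.0455 = 0.83957820 + 0.00992810 = 0.84950630
  P(H|E) = 0.83957820 / 0.84950630 = 0.9883

Final posterior: 0.9883


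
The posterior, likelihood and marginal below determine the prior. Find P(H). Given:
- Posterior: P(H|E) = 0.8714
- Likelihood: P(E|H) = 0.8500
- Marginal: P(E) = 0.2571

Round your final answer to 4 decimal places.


From Bayes' theorem: P(H|E) = P(E|H) × P(H) / P(E)

Rearranging for P(H):
P(H) = P(H|E) × P(E) / P(E|H)
     = 0.8714 × 0.2571 / 0.8500
     = 0.22403694 / 0.8500
     = 0.2636


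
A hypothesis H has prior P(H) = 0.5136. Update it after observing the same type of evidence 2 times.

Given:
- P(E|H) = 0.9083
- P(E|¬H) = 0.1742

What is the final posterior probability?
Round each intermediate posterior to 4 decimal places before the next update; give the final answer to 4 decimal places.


Sequential Bayesian updating:

Initial prior: P(H) = 0.5136

Update 1:
  P(E) = 0.9083 × 0.5136 + 0.1742 × 0.4864 = 0.46650288 + 0.08473088 = 0.55123376
  P(H|E) = 0.46650288 / 0.55123376 = 0.8463

Update 2:
  P(E) = 0.9083 × 0.8463 + 0.1742 × 0.1537 = 0.76869429 + 0.02677454 = 0.79546883
  P(H|E) = 0.76869429 / 0.79546883 = 0.9663

Final posterior: 0.9663


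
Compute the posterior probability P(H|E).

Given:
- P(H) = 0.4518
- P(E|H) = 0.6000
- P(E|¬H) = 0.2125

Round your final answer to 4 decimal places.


Bayes' theorem: P(H|E) = P(E|H) × P(H) / P(E)

Step 1: Calculate P(E) using law of total probability
P(E) = P(E|H)P(H) + P(E|¬H)P(¬H)
     = 0.6000 × 0.4518 + 0.2125 × 0.5482
     = 0.27108000 + 0.11649250
     = 0.38757250

Step 2: Apply Bayes' theorem
P(H|E) = P(E|H) × P(H) / P(E)
       = 0.27108000 / 0.38757250
       = 0.6994


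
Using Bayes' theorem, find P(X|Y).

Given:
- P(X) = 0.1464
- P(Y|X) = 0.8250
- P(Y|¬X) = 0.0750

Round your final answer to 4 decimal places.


Bayes' theorem: P(X|Y) = P(Y|X) × P(X) / P(Y)

Step 1: Calculate P(Y) using law of total probability
P(Y) = P(Y|X)P(X) + P(Y|¬X)P(¬X)
     = 0.8250 × 0.1464 + 0.0750 × 0.8536
     = 0.12078000 + 0.06402000
     = 0.18480000

Step 2: Apply Bayes' theorem
P(X|Y) = P(Y|X) × P(X) / P(Y)
       = 0.12078000 / 0.18480000
       = 0.6536


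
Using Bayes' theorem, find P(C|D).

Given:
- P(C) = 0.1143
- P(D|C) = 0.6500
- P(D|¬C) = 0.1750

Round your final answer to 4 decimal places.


Bayes' theorem: P(C|D) = P(D|C) × P(C) / P(D)

Step 1: Calculate P(D) using law of total probability
P(D) = P(D|C)P(C) + P(D|¬C)P(¬C)
     = 0.6500 × 0.1143 + 0.1750 × 0.8857
     = 0.07429500 + 0.15499750
     = 0.22929250

Step 2: Apply Bayes' theorem
P(C|D) = P(D|C) × P(C) / P(D)
       = 0.07429500 / 0.22929250
       = 0.3240


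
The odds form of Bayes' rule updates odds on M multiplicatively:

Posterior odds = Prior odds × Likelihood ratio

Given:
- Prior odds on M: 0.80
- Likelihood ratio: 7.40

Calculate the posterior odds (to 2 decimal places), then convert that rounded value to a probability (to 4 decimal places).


Step 1: Calculate posterior odds
Posterior odds = Prior odds × LR
               = 0.80 × 7.40
               = 5.92

Step 2: Convert to probability
P(M|E) = Posterior odds / (1 + Posterior odds)
       = 5.92 / (1 + 5.92)
       = 5.92 / 6.92
       = 0.8555

The evidence increased P(M) from 0.4444 to 0.8555.


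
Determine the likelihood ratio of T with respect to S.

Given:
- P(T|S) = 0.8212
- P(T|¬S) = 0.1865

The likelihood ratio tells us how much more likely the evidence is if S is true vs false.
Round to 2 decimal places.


Likelihood Ratio (LR) = P(T|S) / P(T|¬S)

LR = 0.8212 / 0.1865
   = 4.40

The evidence is 4.40 times more likely if S is true than if S is false.
LR > 1, so observing T raises the odds in favor of S.


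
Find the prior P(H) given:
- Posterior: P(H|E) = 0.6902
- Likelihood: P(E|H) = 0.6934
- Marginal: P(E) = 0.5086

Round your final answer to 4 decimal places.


From Bayes' theorem: P(H|E) = P(E|H) × P(H) / P(E)

Rearranging for P(H):
P(H) = P(H|E) × P(E) / P(E|H)
     = 0.6902 × 0.5086 / 0.6934
     = 0.35103572 / 0.6934
     = 0.5063


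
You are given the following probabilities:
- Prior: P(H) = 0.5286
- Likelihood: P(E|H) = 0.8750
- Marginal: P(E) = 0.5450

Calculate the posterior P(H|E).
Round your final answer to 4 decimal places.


Using Bayes' theorem:

P(H|E) = P(E|H) × P(H) / P(E)
       = 0.8750 × 0.5286 / 0.5450
       = 0.46252500 / 0.5450
       = 0.8487

The evidence strengthens our belief in H.
Prior: 0.5286 → Posterior: 0.8487


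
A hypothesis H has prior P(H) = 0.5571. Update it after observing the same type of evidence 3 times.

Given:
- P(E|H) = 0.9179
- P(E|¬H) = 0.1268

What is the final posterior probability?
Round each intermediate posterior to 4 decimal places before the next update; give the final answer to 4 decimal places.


Sequential Bayesian updating:

Initial prior: P(H) = 0.5571

Update 1:
  P(E) = 0.9179 × 0.5571 + 0.1268 × 0.4429 = 0.51136209 + 0.05615972 = 0.56752181
  P(H|E) = 0.51136209 / 0.56752181 = 0.9010

Update 2:
  P(E) = 0.9179 × 0.9010 + 0.1268 × 0.0990 = 0.82702790 + 0.01255320 = 0.83958110
  P(H|E) = 0.82702790 / 0.83958110 = 0.9850

Update 3:
  P(E) = 0.9179 × 0.9850 + 0.1268 × 0.0150 = 0.90413150 + 0.00190200 = 0.90603350
  P(H|E) = 0.90413150 / 0.90603350 = 0.9979

Final posterior: 0.9979
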